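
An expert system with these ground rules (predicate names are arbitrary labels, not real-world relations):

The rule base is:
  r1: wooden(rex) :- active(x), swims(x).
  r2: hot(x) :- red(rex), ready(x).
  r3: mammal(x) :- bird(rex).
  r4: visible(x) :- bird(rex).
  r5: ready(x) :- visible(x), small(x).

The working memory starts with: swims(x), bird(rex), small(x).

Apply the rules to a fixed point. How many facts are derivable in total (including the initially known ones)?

6

[1] r3 [mammal(x) :- bird(rex).]; r4 [visible(x) :- bird(rex).]. ⇒ new: mammal(x), visible(x).
[2] r5 [ready(x) :- visible(x), small(x).]. ⇒ new: ready(x).
Closure: {bird(rex), mammal(x), ready(x), small(x), swims(x), visible(x)} — 6 facts.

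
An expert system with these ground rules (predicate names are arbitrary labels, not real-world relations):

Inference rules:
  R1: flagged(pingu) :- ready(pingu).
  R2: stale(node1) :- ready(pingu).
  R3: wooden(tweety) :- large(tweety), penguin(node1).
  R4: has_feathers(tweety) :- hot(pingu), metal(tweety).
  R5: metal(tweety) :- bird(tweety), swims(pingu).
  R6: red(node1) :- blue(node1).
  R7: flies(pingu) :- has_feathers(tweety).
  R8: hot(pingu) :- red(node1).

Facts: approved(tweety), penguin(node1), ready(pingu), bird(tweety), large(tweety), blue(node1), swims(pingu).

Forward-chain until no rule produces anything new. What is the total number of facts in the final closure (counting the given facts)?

[1] R1 [flagged(pingu) :- ready(pingu).]; R2 [stale(node1) :- ready(pingu).]; R3 [wooden(tweety) :- large(tweety), penguin(node1).]; R5 [metal(tweety) :- bird(tweety), swims(pingu).]; R6 [red(node1) :- blue(node1).]. ⇒ new: flagged(pingu), stale(node1), wooden(tweety), metal(tweety), red(node1).
[2] R8 [hot(pingu) :- red(node1).]. ⇒ new: hot(pingu).
[3] R4 [has_feathers(tweety) :- hot(pingu), metal(tweety).]. ⇒ new: has_feathers(tweety).
[4] R7 [flies(pingu) :- has_feathers(tweety).]. ⇒ new: flies(pingu).
Closure: {approved(tweety), bird(tweety), blue(node1), flagged(pingu), flies(pingu), has_feathers(tweety), hot(pingu), large(tweety), metal(tweety), penguin(node1), ready(pingu), red(node1), stale(node1), swims(pingu), wooden(tweety)} — 15 facts.

15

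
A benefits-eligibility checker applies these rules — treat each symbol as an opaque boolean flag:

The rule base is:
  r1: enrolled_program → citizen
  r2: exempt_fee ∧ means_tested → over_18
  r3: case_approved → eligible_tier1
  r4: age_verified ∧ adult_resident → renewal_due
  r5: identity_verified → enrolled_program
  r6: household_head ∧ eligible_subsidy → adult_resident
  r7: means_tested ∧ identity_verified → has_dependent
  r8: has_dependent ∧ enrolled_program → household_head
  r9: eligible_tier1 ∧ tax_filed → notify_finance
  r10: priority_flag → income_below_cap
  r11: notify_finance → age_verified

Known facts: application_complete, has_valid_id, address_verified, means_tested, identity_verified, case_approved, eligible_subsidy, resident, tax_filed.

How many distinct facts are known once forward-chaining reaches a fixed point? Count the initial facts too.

Round 1 fires r3, r5, r7, giving eligible_tier1, enrolled_program, has_dependent.
Round 2 fires r1, r8, r9, giving citizen, household_head, notify_finance.
Round 3 fires r6, r11, giving adult_resident, age_verified.
Round 4 fires r4, giving renewal_due.
Closure: {address_verified, adult_resident, age_verified, application_complete, case_approved, citizen, eligible_subsidy, eligible_tier1, enrolled_program, has_dependent, has_valid_id, household_head, identity_verified, means_tested, notify_finance, renewal_due, resident, tax_filed} — 18 facts.

18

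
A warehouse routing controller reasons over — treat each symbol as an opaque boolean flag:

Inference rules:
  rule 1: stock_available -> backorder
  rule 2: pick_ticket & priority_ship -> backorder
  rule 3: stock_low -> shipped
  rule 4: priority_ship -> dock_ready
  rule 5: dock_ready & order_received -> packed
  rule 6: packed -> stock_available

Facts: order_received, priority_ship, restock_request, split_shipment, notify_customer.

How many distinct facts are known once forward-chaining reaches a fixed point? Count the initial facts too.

9

Round 1 fires rule 4, giving dock_ready.
Round 2 fires rule 5, giving packed.
Round 3 fires rule 6, giving stock_available.
Round 4 fires rule 1, giving backorder.
Closure: {backorder, dock_ready, notify_customer, order_received, packed, priority_ship, restock_request, split_shipment, stock_available} — 9 facts.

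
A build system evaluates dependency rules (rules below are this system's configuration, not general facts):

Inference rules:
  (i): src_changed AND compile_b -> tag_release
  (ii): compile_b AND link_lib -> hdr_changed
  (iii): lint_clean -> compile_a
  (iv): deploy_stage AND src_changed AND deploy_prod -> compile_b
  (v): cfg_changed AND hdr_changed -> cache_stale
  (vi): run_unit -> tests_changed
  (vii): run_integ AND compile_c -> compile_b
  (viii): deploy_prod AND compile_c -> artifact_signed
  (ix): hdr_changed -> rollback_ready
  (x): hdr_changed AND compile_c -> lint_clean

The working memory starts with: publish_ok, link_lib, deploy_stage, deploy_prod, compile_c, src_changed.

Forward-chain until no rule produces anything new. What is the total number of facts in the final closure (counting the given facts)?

[1] (iv) [deploy_stage AND src_changed AND deploy_prod -> compile_b]; (viii) [deploy_prod AND compile_c -> artifact_signed]. ⇒ new: compile_b, artifact_signed.
[2] (i) [src_changed AND compile_b -> tag_release]; (ii) [compile_b AND link_lib -> hdr_changed]. ⇒ new: tag_release, hdr_changed.
[3] (ix) [hdr_changed -> rollback_ready]; (x) [hdr_changed AND compile_c -> lint_clean]. ⇒ new: rollback_ready, lint_clean.
[4] (iii) [lint_clean -> compile_a]. ⇒ new: compile_a.
Closure: {artifact_signed, compile_a, compile_b, compile_c, deploy_prod, deploy_stage, hdr_changed, link_lib, lint_clean, publish_ok, rollback_ready, src_changed, tag_release} — 13 facts.

13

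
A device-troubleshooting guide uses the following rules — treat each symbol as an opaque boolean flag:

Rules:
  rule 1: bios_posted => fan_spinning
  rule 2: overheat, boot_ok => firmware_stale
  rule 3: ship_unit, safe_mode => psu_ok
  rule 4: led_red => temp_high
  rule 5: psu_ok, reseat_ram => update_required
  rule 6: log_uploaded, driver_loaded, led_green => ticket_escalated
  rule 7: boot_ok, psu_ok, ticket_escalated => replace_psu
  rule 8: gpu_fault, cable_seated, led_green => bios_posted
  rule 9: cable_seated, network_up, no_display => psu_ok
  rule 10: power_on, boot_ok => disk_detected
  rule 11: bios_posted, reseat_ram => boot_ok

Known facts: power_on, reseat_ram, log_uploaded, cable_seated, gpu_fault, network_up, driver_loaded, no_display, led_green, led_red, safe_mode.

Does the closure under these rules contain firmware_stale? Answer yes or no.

no

[1] rule 4 [led_red => temp_high]; rule 6 [log_uploaded, driver_loaded, led_green => ticket_escalated]; rule 8 [gpu_fault, cable_seated, led_green => bios_posted]; rule 9 [cable_seated, network_up, no_display => psu_ok]. ⇒ new: temp_high, ticket_escalated, bios_posted, psu_ok.
[2] rule 1 [bios_posted => fan_spinning]; rule 5 [psu_ok, reseat_ram => update_required]; rule 11 [bios_posted, reseat_ram => boot_ok]. ⇒ new: fan_spinning, update_required, boot_ok.
[3] rule 7 [boot_ok, psu_ok, ticket_escalated => replace_psu]; rule 10 [power_on, boot_ok => disk_detected]. ⇒ new: replace_psu, disk_detected.
Fixed point reached. firmware_stale is concluded only by rule 2; rule 2 needs overheat (never derived).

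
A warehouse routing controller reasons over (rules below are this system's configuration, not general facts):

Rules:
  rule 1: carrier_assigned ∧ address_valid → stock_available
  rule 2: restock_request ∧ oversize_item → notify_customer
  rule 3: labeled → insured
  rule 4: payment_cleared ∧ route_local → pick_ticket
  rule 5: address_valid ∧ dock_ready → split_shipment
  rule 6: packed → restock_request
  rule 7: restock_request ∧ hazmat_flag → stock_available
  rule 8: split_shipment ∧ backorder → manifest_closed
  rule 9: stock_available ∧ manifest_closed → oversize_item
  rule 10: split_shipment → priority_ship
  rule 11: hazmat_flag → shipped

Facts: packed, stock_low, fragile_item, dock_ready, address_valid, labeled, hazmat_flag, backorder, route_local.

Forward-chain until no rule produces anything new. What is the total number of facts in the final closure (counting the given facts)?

Round 1: rule 3 [labeled → insured]; rule 5 [address_valid ∧ dock_ready → split_shipment]; rule 6 [packed → restock_request]; rule 11 [hazmat_flag → shipped]. Adds insured, split_shipment, restock_request, shipped.
Round 2: rule 7 [restock_request ∧ hazmat_flag → stock_available]; rule 8 [split_shipment ∧ backorder → manifest_closed]; rule 10 [split_shipment → priority_ship]. Adds stock_available, manifest_closed, priority_ship.
Round 3: rule 9 [stock_available ∧ manifest_closed → oversize_item]. Adds oversize_item.
Round 4: rule 2 [restock_request ∧ oversize_item → notify_customer]. Adds notify_customer.
Closure: {address_valid, backorder, dock_ready, fragile_item, hazmat_flag, insured, labeled, manifest_closed, notify_customer, oversize_item, packed, priority_ship, restock_request, route_local, shipped, split_shipment, stock_available, stock_low} — 18 facts.

18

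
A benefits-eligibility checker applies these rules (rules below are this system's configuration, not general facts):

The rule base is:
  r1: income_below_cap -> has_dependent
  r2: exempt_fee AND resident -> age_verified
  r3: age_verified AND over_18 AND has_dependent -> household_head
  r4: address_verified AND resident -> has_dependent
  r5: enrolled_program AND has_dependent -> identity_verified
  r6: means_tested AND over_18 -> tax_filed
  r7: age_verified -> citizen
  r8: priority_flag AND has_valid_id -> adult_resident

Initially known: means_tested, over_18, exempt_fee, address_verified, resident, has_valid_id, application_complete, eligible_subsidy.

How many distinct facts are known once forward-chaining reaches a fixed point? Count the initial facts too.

Round 1: r2 [exempt_fee AND resident -> age_verified]; r4 [address_verified AND resident -> has_dependent]; r6 [means_tested AND over_18 -> tax_filed]. New: age_verified, has_dependent, tax_filed.
Round 2: r3 [age_verified AND over_18 AND has_dependent -> household_head]; r7 [age_verified -> citizen]. New: household_head, citizen.
Closure: {address_verified, age_verified, application_complete, citizen, eligible_subsidy, exempt_fee, has_dependent, has_valid_id, household_head, means_tested, over_18, resident, tax_filed} — 13 facts.

13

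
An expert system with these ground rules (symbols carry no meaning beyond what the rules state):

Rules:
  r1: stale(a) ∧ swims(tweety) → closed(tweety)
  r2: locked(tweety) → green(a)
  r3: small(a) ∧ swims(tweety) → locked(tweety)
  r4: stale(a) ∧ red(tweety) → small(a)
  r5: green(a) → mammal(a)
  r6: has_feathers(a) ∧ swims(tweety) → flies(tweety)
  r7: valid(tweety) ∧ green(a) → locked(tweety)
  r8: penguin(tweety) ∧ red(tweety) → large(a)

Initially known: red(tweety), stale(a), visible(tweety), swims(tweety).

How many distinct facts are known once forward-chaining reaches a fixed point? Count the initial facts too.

9

Round 1 fires r1, r4, giving closed(tweety), small(a).
Round 2 fires r3, giving locked(tweety).
Round 3 fires r2, giving green(a).
Round 4 fires r5, giving mammal(a).
Closure: {closed(tweety), green(a), locked(tweety), mammal(a), red(tweety), small(a), stale(a), swims(tweety), visible(tweety)} — 9 facts.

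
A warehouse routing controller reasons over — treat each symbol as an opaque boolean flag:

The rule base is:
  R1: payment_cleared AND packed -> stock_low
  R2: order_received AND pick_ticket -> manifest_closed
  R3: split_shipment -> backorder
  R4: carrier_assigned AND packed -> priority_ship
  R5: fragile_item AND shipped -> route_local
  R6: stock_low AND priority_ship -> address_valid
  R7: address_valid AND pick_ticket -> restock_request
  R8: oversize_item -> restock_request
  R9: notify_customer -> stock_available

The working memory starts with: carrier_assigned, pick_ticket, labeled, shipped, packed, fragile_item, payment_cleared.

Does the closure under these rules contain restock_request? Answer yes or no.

Round 1 — R1, R4, R5, derive stock_low, priority_ship, route_local.
Round 2 — R6, derive address_valid.
Round 3 — R7, derive restock_request.
restock_request appears in round 3, so it is derivable.

yes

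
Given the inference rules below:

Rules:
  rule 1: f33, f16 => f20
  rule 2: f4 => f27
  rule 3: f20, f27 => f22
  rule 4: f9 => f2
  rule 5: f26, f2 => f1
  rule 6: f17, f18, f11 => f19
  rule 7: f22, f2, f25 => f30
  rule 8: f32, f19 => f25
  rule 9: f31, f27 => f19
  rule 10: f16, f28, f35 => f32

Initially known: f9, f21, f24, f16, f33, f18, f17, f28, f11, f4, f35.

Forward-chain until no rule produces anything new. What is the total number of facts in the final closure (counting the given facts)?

19

Round 1: rule 1 [f33, f16 => f20]; rule 2 [f4 => f27]; rule 4 [f9 => f2]; rule 6 [f17, f18, f11 => f19]; rule 10 [f16, f28, f35 => f32]. Adds f20, f27, f2, f19, f32.
Round 2: rule 3 [f20, f27 => f22]; rule 8 [f32, f19 => f25]. Adds f22, f25.
Round 3: rule 7 [f22, f2, f25 => f30]. Adds f30.
Closure: {f11, f16, f17, f18, f19, f2, f20, f21, f22, f24, f25, f27, f28, f30, f32, f33, f35, f4, f9} — 19 facts.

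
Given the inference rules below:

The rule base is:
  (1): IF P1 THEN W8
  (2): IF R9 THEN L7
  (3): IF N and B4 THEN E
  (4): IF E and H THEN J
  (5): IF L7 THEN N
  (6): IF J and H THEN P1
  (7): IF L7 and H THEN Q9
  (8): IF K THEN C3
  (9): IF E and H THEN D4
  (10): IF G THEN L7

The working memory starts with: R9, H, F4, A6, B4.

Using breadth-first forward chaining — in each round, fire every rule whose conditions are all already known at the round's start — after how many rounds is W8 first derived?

6

[1] (2) [IF R9 THEN L7]. ⇒ new: L7.
[2] (5) [IF L7 THEN N]; (7) [IF L7 and H THEN Q9]. ⇒ new: N, Q9.
[3] (3) [IF N and B4 THEN E]. ⇒ new: E.
[4] (4) [IF E and H THEN J]; (9) [IF E and H THEN D4]. ⇒ new: J, D4.
[5] (6) [IF J and H THEN P1]. ⇒ new: P1.
[6] (1) [IF P1 THEN W8]. ⇒ new: W8.
W8 first appears in round 6.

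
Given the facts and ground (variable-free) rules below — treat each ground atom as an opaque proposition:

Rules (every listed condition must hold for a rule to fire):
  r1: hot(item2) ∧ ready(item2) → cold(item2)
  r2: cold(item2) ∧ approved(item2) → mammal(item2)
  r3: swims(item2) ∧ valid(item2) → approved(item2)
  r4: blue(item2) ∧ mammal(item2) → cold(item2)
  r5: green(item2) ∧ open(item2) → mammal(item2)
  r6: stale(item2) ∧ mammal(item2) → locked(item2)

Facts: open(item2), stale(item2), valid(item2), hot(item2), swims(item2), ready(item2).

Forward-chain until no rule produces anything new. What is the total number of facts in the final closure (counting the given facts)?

[1] r1 [hot(item2) ∧ ready(item2) → cold(item2)]; r3 [swims(item2) ∧ valid(item2) → approved(item2)]. ⇒ new: cold(item2), approved(item2).
[2] r2 [cold(item2) ∧ approved(item2) → mammal(item2)]. ⇒ new: mammal(item2).
[3] r6 [stale(item2) ∧ mammal(item2) → locked(item2)]. ⇒ new: locked(item2).
Closure: {approved(item2), cold(item2), hot(item2), locked(item2), mammal(item2), open(item2), ready(item2), stale(item2), swims(item2), valid(item2)} — 10 facts.

10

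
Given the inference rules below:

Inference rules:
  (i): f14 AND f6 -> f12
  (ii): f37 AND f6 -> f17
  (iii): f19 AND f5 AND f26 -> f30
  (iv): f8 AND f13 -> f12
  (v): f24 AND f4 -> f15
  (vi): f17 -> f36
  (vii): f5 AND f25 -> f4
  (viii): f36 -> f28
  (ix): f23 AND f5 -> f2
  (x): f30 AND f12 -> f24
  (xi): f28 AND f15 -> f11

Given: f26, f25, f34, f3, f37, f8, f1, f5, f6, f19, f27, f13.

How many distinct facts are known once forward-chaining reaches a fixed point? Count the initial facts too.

21

Round 1 — (ii), (iii), (iv), (vii), derive f17, f30, f12, f4.
Round 2 — (vi), (x), derive f36, f24.
Round 3 — (v), (viii), derive f15, f28.
Round 4 — (xi), derive f11.
Closure: {f1, f11, f12, f13, f15, f17, f19, f24, f25, f26, f27, f28, f3, f30, f34, f36, f37, f4, f5, f6, f8} — 21 facts.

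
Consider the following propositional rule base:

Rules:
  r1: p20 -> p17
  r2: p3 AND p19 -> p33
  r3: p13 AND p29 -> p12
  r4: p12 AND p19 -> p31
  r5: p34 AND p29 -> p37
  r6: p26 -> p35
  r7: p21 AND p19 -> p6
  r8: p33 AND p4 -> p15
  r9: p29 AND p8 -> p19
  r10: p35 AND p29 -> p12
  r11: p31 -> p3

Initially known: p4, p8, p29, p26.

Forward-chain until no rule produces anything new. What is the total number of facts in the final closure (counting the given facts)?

11

[1] r6 [p26 -> p35]; r9 [p29 AND p8 -> p19]. ⇒ new: p35, p19.
[2] r10 [p35 AND p29 -> p12]. ⇒ new: p12.
[3] r4 [p12 AND p19 -> p31]. ⇒ new: p31.
[4] r11 [p31 -> p3]. ⇒ new: p3.
[5] r2 [p3 AND p19 -> p33]. ⇒ new: p33.
[6] r8 [p33 AND p4 -> p15]. ⇒ new: p15.
Closure: {p12, p15, p19, p26, p29, p3, p31, p33, p35, p4, p8} — 11 facts.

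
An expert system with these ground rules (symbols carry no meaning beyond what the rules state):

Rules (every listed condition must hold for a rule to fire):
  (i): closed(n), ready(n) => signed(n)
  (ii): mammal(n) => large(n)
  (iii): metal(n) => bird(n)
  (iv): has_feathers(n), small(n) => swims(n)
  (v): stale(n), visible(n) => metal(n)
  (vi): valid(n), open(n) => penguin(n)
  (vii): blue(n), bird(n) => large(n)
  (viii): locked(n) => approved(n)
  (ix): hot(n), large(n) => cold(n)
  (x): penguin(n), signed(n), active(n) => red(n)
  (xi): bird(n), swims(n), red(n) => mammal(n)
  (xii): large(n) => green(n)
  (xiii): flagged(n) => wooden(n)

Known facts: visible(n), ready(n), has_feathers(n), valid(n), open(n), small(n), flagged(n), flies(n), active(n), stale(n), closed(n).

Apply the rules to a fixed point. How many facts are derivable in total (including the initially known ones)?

Round 1 fires (i), (iv), (v), (vi), (xiii), giving signed(n), swims(n), metal(n), penguin(n), wooden(n).
Round 2 fires (iii), (x), giving bird(n), red(n).
Round 3 fires (xi), giving mammal(n).
Round 4 fires (ii), giving large(n).
Round 5 fires (xii), giving green(n).
Closure: {active(n), bird(n), closed(n), flagged(n), flies(n), green(n), has_feathers(n), large(n), mammal(n), metal(n), open(n), penguin(n), ready(n), red(n), signed(n), small(n), stale(n), swims(n), valid(n), visible(n), wooden(n)} — 21 facts.

21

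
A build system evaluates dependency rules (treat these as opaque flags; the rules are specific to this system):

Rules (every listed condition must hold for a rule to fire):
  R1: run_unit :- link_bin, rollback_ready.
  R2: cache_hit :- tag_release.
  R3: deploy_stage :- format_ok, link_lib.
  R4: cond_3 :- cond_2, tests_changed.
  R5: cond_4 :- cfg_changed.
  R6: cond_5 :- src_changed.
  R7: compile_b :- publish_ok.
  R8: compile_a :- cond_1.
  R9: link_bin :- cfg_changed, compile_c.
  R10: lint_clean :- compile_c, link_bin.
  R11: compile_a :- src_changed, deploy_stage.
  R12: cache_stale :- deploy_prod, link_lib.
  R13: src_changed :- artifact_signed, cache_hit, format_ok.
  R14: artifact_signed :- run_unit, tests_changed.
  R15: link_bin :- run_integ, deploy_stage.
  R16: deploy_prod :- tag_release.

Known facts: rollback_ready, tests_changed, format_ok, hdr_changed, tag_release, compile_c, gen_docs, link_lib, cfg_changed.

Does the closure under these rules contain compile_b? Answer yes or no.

Round 1 fires R2, R3, R5, R9, R16, giving cache_hit, deploy_stage, cond_4, link_bin, deploy_prod.
Round 2 fires R1, R10, R12, giving run_unit, lint_clean, cache_stale.
Round 3 fires R14, giving artifact_signed.
Round 4 fires R13, giving src_changed.
Round 5 fires R6, R11, giving cond_5, compile_a.
Fixed point reached. compile_b is concluded only by R7; R7 needs publish_ok (never derived).

no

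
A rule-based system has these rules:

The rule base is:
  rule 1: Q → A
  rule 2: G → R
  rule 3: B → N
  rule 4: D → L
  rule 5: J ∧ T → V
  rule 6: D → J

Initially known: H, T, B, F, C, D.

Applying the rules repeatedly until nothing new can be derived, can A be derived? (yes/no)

no

Round 1 — rule 3, rule 4, rule 6, derive N, L, J.
Round 2 — rule 5, derive V.
Fixed point reached. A is concluded only by rule 1; rule 1 needs Q (never derived).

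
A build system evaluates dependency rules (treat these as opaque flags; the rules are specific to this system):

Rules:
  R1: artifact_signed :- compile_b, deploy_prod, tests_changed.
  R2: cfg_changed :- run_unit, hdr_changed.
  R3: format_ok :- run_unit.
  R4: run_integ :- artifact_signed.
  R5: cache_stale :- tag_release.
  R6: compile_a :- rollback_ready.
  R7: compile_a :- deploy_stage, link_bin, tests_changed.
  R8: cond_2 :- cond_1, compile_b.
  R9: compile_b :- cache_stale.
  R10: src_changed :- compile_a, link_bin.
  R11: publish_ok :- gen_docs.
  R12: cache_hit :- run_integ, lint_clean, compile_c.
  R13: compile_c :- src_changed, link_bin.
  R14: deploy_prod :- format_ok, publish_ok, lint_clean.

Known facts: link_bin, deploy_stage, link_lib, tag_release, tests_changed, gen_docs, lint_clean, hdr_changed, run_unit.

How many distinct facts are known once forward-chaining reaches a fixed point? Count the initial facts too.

21

Round 1: R2 [cfg_changed :- run_unit, hdr_changed.]; R3 [format_ok :- run_unit.]; R5 [cache_stale :- tag_release.]; R7 [compile_a :- deploy_stage, link_bin, tests_changed.]; R11 [publish_ok :- gen_docs.]. Adds cfg_changed, format_ok, cache_stale, compile_a, publish_ok.
Round 2: R9 [compile_b :- cache_stale.]; R10 [src_changed :- compile_a, link_bin.]; R14 [deploy_prod :- format_ok, publish_ok, lint_clean.]. Adds compile_b, src_changed, deploy_prod.
Round 3: R1 [artifact_signed :- compile_b, deploy_prod, tests_changed.]; R13 [compile_c :- src_changed, link_bin.]. Adds artifact_signed, compile_c.
Round 4: R4 [run_integ :- artifact_signed.]. Adds run_integ.
Round 5: R12 [cache_hit :- run_integ, lint_clean, compile_c.]. Adds cache_hit.
Closure: {artifact_signed, cache_hit, cache_stale, cfg_changed, compile_a, compile_b, compile_c, deploy_prod, deploy_stage, format_ok, gen_docs, hdr_changed, link_bin, link_lib, lint_clean, publish_ok, run_integ, run_unit, src_changed, tag_release, tests_changed} — 21 facts.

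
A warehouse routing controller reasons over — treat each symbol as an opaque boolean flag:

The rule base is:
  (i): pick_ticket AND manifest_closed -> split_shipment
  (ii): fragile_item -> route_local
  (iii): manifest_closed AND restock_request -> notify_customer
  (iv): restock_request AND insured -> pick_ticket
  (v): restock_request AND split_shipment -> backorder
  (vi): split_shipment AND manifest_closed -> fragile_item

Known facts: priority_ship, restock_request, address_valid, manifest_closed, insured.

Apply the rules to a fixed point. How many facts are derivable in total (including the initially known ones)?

Round 1 fires (iii), (iv), giving notify_customer, pick_ticket.
Round 2 fires (i), giving split_shipment.
Round 3 fires (v), (vi), giving backorder, fragile_item.
Round 4 fires (ii), giving route_local.
Closure: {address_valid, backorder, fragile_item, insured, manifest_closed, notify_customer, pick_ticket, priority_ship, restock_request, route_local, split_shipment} — 11 facts.

11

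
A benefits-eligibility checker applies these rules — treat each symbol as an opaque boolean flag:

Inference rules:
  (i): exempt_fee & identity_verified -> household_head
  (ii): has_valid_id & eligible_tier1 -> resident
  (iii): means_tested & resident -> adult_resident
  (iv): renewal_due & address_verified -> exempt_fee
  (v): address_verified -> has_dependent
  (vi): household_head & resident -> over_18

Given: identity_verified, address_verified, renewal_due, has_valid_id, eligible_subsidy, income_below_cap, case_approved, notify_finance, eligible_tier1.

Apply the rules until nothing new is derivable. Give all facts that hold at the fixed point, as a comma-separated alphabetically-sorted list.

[1] (ii) [has_valid_id & eligible_tier1 -> resident]; (iv) [renewal_due & address_verified -> exempt_fee]; (v) [address_verified -> has_dependent]. ⇒ new: resident, exempt_fee, has_dependent.
[2] (i) [exempt_fee & identity_verified -> household_head]. ⇒ new: household_head.
[3] (vi) [household_head & resident -> over_18]. ⇒ new: over_18.

address_verified, case_approved, eligible_subsidy, eligible_tier1, exempt_fee, has_dependent, has_valid_id, household_head, identity_verified, income_below_cap, notify_finance, over_18, renewal_due, resident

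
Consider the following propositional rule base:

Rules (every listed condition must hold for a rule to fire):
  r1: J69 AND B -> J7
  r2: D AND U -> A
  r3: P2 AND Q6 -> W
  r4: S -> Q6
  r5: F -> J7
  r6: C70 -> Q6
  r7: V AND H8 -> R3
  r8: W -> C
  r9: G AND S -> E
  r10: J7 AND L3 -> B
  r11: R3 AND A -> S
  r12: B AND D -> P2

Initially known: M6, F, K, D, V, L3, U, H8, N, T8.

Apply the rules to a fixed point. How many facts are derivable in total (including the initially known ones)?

19

[1] r2 [D AND U -> A]; r5 [F -> J7]; r7 [V AND H8 -> R3]. ⇒ new: A, J7, R3.
[2] r10 [J7 AND L3 -> B]; r11 [R3 AND A -> S]. ⇒ new: B, S.
[3] r4 [S -> Q6]; r12 [B AND D -> P2]. ⇒ new: Q6, P2.
[4] r3 [P2 AND Q6 -> W]. ⇒ new: W.
[5] r8 [W -> C]. ⇒ new: C.
Closure: {A, B, C, D, F, H8, J7, K, L3, M6, N, P2, Q6, R3, S, T8, U, V, W} — 19 facts.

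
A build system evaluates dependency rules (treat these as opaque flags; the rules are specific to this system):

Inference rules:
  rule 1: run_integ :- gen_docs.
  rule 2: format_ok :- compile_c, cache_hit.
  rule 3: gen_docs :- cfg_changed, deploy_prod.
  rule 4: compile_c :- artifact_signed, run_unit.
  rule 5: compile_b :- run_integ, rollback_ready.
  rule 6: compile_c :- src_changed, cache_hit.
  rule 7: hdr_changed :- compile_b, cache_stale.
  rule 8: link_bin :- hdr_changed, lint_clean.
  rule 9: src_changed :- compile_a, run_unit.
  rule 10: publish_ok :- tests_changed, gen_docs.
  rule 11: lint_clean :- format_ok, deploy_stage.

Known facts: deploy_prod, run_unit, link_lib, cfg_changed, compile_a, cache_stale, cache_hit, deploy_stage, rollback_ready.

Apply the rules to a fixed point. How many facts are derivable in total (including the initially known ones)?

Round 1: rule 3 [gen_docs :- cfg_changed, deploy_prod.]; rule 9 [src_changed :- compile_a, run_unit.]. Adds gen_docs, src_changed.
Round 2: rule 1 [run_integ :- gen_docs.]; rule 6 [compile_c :- src_changed, cache_hit.]. Adds run_integ, compile_c.
Round 3: rule 2 [format_ok :- compile_c, cache_hit.]; rule 5 [compile_b :- run_integ, rollback_ready.]. Adds format_ok, compile_b.
Round 4: rule 7 [hdr_changed :- compile_b, cache_stale.]; rule 11 [lint_clean :- format_ok, deploy_stage.]. Adds hdr_changed, lint_clean.
Round 5: rule 8 [link_bin :- hdr_changed, lint_clean.]. Adds link_bin.
Closure: {cache_hit, cache_stale, cfg_changed, compile_a, compile_b, compile_c, deploy_prod, deploy_stage, format_ok, gen_docs, hdr_changed, link_bin, link_lib, lint_clean, rollback_ready, run_integ, run_unit, src_changed} — 18 facts.

18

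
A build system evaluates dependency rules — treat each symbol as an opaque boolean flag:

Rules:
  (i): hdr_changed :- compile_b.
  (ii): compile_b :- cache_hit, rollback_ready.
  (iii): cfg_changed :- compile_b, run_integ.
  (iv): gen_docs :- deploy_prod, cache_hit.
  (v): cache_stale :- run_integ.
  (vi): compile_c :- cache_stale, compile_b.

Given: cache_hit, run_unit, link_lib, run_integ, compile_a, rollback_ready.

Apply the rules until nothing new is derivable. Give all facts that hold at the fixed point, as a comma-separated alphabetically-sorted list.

Round 1 fires (ii), (v), giving compile_b, cache_stale.
Round 2 fires (i), (iii), (vi), giving hdr_changed, cfg_changed, compile_c.

cache_hit, cache_stale, cfg_changed, compile_a, compile_b, compile_c, hdr_changed, link_lib, rollback_ready, run_integ, run_unit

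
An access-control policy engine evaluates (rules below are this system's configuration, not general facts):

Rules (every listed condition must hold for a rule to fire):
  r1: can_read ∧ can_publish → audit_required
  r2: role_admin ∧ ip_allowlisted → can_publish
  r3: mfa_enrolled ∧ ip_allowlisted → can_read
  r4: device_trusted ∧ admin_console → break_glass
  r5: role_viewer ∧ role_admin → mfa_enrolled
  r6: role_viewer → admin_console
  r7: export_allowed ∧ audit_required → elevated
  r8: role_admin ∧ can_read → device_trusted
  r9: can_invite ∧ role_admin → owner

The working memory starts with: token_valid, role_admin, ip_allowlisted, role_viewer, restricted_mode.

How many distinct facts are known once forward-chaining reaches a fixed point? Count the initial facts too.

12

Round 1: r2 [role_admin ∧ ip_allowlisted → can_publish]; r5 [role_viewer ∧ role_admin → mfa_enrolled]; r6 [role_viewer → admin_console]. Adds can_publish, mfa_enrolled, admin_console.
Round 2: r3 [mfa_enrolled ∧ ip_allowlisted → can_read]. Adds can_read.
Round 3: r1 [can_read ∧ can_publish → audit_required]; r8 [role_admin ∧ can_read → device_trusted]. Adds audit_required, device_trusted.
Round 4: r4 [device_trusted ∧ admin_console → break_glass]. Adds break_glass.
Closure: {admin_console, audit_required, break_glass, can_publish, can_read, device_trusted, ip_allowlisted, mfa_enrolled, restricted_mode, role_admin, role_viewer, token_valid} — 12 facts.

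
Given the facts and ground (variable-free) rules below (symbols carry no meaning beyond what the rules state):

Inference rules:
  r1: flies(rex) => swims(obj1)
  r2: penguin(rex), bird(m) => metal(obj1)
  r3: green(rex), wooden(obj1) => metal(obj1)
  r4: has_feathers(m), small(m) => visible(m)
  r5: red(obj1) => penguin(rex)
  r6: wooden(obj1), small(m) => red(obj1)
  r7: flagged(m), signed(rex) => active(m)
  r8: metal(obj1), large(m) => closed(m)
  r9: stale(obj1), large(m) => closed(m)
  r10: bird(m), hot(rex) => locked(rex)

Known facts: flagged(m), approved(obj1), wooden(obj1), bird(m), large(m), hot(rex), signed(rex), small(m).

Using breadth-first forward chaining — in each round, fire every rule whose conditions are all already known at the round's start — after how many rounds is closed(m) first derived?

Round 1 fires r6, r7, r10, giving red(obj1), active(m), locked(rex).
Round 2 fires r5, giving penguin(rex).
Round 3 fires r2, giving metal(obj1).
Round 4 fires r8, giving closed(m).
closed(m) first appears in round 4.

4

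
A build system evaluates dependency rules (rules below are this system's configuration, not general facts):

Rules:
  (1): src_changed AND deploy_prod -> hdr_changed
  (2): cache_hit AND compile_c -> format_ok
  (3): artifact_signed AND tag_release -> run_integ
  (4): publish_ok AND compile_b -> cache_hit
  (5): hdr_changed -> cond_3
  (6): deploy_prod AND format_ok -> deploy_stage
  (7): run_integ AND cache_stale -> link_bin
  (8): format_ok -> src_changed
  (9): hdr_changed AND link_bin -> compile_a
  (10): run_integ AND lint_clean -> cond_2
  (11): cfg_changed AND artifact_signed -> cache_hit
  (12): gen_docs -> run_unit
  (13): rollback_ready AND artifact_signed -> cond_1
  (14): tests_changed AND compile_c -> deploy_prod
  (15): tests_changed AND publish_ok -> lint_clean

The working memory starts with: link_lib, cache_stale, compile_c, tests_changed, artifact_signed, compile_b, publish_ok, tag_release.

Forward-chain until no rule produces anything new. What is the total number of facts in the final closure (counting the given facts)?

Round 1: (3) [artifact_signed AND tag_release -> run_integ]; (4) [publish_ok AND compile_b -> cache_hit]; (14) [tests_changed AND compile_c -> deploy_prod]; (15) [tests_changed AND publish_ok -> lint_clean]. Adds run_integ, cache_hit, deploy_prod, lint_clean.
Round 2: (2) [cache_hit AND compile_c -> format_ok]; (7) [run_integ AND cache_stale -> link_bin]; (10) [run_integ AND lint_clean -> cond_2]. Adds format_ok, link_bin, cond_2.
Round 3: (6) [deploy_prod AND format_ok -> deploy_stage]; (8) [format_ok -> src_changed]. Adds deploy_stage, src_changed.
Round 4: (1) [src_changed AND deploy_prod -> hdr_changed]. Adds hdr_changed.
Round 5: (5) [hdr_changed -> cond_3]; (9) [hdr_changed AND link_bin -> compile_a]. Adds cond_3, compile_a.
Closure: {artifact_signed, cache_hit, cache_stale, compile_a, compile_b, compile_c, cond_2, cond_3, deploy_prod, deploy_stage, format_ok, hdr_changed, link_bin, link_lib, lint_clean, publish_ok, run_integ, src_changed, tag_release, tests_changed} — 20 facts.

20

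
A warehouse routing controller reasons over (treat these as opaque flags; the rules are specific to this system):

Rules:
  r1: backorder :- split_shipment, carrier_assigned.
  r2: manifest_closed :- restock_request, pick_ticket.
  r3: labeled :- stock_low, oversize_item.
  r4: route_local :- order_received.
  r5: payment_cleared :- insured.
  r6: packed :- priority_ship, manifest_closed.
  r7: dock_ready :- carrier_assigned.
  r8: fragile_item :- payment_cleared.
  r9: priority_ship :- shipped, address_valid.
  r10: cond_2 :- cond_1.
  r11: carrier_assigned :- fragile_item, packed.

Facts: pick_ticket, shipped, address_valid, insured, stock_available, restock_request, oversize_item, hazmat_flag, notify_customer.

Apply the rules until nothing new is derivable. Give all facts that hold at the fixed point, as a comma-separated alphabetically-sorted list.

address_valid, carrier_assigned, dock_ready, fragile_item, hazmat_flag, insured, manifest_closed, notify_customer, oversize_item, packed, payment_cleared, pick_ticket, priority_ship, restock_request, shipped, stock_available

Round 1 fires r2, r5, r9, giving manifest_closed, payment_cleared, priority_ship.
Round 2 fires r6, r8, giving packed, fragile_item.
Round 3 fires r11, giving carrier_assigned.
Round 4 fires r7, giving dock_ready.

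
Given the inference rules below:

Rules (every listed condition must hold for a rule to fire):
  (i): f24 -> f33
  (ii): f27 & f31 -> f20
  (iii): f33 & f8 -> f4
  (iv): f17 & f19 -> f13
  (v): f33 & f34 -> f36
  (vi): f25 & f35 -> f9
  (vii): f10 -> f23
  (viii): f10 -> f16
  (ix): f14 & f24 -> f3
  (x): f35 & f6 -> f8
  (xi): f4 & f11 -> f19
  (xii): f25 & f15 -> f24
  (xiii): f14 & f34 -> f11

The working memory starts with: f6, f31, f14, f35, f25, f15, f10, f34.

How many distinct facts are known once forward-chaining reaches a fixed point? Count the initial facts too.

19

Round 1: (vi) [f25 & f35 -> f9]; (vii) [f10 -> f23]; (viii) [f10 -> f16]; (x) [f35 & f6 -> f8]; (xii) [f25 & f15 -> f24]; (xiii) [f14 & f34 -> f11]. Adds f9, f23, f16, f8, f24, f11.
Round 2: (i) [f24 -> f33]; (ix) [f14 & f24 -> f3]. Adds f33, f3.
Round 3: (iii) [f33 & f8 -> f4]; (v) [f33 & f34 -> f36]. Adds f4, f36.
Round 4: (xi) [f4 & f11 -> f19]. Adds f19.
Closure: {f10, f11, f14, f15, f16, f19, f23, f24, f25, f3, f31, f33, f34, f35, f36, f4, f6, f8, f9} — 19 facts.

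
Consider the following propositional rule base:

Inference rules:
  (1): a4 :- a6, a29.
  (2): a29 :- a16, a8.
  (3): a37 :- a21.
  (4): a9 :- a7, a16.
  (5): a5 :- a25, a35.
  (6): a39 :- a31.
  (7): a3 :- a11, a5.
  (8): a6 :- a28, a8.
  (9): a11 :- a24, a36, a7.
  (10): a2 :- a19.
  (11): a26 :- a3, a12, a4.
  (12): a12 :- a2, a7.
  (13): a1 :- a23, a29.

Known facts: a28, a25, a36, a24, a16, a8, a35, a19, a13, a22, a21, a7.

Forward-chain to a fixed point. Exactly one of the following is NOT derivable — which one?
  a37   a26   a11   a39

Round 1 — (2), (3), (4), (5), (8), (9), (10), derive a29, a37, a9, a5, a6, a11, a2.
Round 2 — (1), (7), (12), derive a4, a3, a12.
Round 3 — (11), derive a26.
Derived: a37 (round 1), a26 (round 3), a11 (round 1). a39 never appears in any round.

a39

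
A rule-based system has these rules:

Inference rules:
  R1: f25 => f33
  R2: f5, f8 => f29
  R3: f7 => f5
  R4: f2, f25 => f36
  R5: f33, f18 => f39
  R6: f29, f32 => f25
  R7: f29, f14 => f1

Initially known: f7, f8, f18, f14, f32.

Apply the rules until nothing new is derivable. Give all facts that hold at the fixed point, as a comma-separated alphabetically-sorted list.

f1, f14, f18, f25, f29, f32, f33, f39, f5, f7, f8

Round 1 — R3, derive f5.
Round 2 — R2, derive f29.
Round 3 — R6, R7, derive f25, f1.
Round 4 — R1, derive f33.
Round 5 — R5, derive f39.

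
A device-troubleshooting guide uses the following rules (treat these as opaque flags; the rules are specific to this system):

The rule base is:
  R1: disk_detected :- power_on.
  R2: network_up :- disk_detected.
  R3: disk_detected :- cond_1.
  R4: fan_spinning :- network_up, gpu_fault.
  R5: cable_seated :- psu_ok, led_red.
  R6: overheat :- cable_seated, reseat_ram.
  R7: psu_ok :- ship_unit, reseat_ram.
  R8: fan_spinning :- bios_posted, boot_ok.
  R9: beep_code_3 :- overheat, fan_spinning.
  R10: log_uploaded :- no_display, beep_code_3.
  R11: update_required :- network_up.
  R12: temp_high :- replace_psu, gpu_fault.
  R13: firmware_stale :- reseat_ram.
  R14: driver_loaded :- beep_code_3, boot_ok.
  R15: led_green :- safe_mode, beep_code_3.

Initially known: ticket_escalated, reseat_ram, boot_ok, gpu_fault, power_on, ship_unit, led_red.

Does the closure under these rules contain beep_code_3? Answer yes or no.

Round 1 — R1, R7, R13, derive disk_detected, psu_ok, firmware_stale.
Round 2 — R2, R5, derive network_up, cable_seated.
Round 3 — R4, R6, R11, derive fan_spinning, overheat, update_required.
Round 4 — R9, derive beep_code_3.
Round 5 — R14, derive driver_loaded.
beep_code_3 appears in round 4, so it is derivable.

yes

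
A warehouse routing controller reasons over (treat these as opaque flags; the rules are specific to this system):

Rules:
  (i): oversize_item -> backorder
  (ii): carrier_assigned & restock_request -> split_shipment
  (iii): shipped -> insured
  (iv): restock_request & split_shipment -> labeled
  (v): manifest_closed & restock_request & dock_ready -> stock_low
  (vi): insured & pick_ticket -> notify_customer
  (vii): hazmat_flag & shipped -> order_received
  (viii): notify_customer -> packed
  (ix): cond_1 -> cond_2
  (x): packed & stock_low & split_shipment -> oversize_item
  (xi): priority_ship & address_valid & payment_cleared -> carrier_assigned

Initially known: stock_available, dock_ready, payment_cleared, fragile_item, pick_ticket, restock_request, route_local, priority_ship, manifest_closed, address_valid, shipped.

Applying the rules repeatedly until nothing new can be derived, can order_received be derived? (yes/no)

no

Round 1 — (iii), (v), (xi), derive insured, stock_low, carrier_assigned.
Round 2 — (ii), (vi), derive split_shipment, notify_customer.
Round 3 — (iv), (viii), derive labeled, packed.
Round 4 — (x), derive oversize_item.
Round 5 — (i), derive backorder.
Fixed point reached. order_received is concluded only by (vii); (vii) needs hazmat_flag (never derived).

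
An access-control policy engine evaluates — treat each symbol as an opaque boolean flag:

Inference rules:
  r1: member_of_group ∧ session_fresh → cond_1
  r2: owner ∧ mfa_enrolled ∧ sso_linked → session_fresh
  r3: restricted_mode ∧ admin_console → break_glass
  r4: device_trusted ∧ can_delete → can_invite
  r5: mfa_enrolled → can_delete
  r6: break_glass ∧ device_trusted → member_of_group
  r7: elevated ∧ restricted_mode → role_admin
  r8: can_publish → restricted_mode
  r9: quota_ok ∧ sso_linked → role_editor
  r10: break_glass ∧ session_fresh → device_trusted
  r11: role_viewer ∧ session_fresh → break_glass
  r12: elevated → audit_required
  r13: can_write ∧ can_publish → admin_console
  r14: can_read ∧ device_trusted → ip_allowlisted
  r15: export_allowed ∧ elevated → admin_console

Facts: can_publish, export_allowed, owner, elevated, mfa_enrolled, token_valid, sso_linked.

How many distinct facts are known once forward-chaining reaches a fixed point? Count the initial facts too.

Round 1: r2 [owner ∧ mfa_enrolled ∧ sso_linked → session_fresh]; r5 [mfa_enrolled → can_delete]; r8 [can_publish → restricted_mode]; r12 [elevated → audit_required]; r15 [export_allowed ∧ elevated → admin_console]. Adds session_fresh, can_delete, restricted_mode, audit_required, admin_console.
Round 2: r3 [restricted_mode ∧ admin_console → break_glass]; r7 [elevated ∧ restricted_mode → role_admin]. Adds break_glass, role_admin.
Round 3: r10 [break_glass ∧ session_fresh → device_trusted]. Adds device_trusted.
Round 4: r4 [device_trusted ∧ can_delete → can_invite]; r6 [break_glass ∧ device_trusted → member_of_group]. Adds can_invite, member_of_group.
Round 5: r1 [member_of_group ∧ session_fresh → cond_1]. Adds cond_1.
Closure: {admin_console, audit_required, break_glass, can_delete, can_invite, can_publish, cond_1, device_trusted, elevated, export_allowed, member_of_group, mfa_enrolled, owner, restricted_mode, role_admin, session_fresh, sso_linked, token_valid} — 18 facts.

18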